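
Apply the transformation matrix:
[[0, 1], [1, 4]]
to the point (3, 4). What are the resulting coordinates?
(4, 19)

Matrix multiplication:
[[0, 1], [1, 4]] × [3, 4]ᵀ
= [0×3 + 1×4, 1×3 + 4×4]ᵀ
= [4.0000, 19.0000]ᵀ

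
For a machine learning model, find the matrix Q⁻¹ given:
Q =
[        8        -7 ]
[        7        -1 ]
det(Q) = 41
Q⁻¹ =
[    -1/41      7/41 ]
[    -7/41      8/41 ]

For a 2×2 matrix Q = [[a, b], [c, d]] with det(Q) ≠ 0, Q⁻¹ = (1/det(Q)) * [[d, -b], [-c, a]].
det(Q) = (8)*(-1) - (-7)*(7) = -8 + 49 = 41.
Q⁻¹ = (1/41) * [[-1, 7], [-7, 8]].
Dividing each entry by 41 and reducing:
Q⁻¹ =
[    -1/41      7/41 ]
[    -7/41      8/41 ]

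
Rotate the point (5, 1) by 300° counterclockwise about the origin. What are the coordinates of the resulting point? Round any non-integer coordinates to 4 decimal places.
(3.3660, -3.8301)

Rotation matrix R(θ) = [[cos θ, -sin θ], [sin θ, cos θ]]; for θ = 300°:
R = [[1/2, √3/2], [-√3/2, 1/2]]
Result: R × [5, 1]ᵀ = [1/2·5 + (√3/2)·1, -√3/2·5 + (1/2)·1]ᵀ = (3.3660, -3.8301)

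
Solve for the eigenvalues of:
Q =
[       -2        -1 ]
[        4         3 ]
λ = -1, 2

Solve det(Q - λI) = 0. For a 2×2 matrix the characteristic equation is λ² - (trace)λ + det = 0.
trace(Q) = a + d = -2 + 3 = 1.
det(Q) = a*d - b*c = (-2)*(3) - (-1)*(4) = -6 + 4 = -2.
Characteristic equation: λ² - (1)λ + (-2) = 0.
Discriminant = (1)² - 4*(-2) = 1 + 8 = 9.
λ = (1 ± √9) / 2 = (1 ± 3) / 2 = -1, 2.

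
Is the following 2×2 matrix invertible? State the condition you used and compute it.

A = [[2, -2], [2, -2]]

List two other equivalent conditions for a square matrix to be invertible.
No, not invertible; det(A) = 0 (two rows are equal, so the rows are linearly dependent). Equivalent conditions (failing for this A): rank(A) < 2; Ax = 0 has non-trivial solutions; 0 is an eigenvalue; the columns are linearly dependent.

To check invertibility, compute det(A).
In this matrix, row 0 and the last row are identical, so one row is a scalar multiple of another and the rows are linearly dependent.
A matrix with linearly dependent rows has det = 0 and is not invertible.
Equivalent failed conditions:
- rank(A) < 2.
- Ax = 0 has non-trivial solutions.
- 0 is an eigenvalue.
- The columns are linearly dependent.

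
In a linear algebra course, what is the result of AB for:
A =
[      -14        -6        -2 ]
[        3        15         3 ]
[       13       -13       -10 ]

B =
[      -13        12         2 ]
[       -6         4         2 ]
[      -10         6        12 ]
AB =
[      238      -204       -64 ]
[     -159       114        72 ]
[        9        44      -120 ]

Matrix multiplication: (AB)[i][j] = sum over k of A[i][k] * B[k][j].
  (AB)[0][0] = (-14)*(-13) + (-6)*(-6) + (-2)*(-10) = 238
  (AB)[0][1] = (-14)*(12) + (-6)*(4) + (-2)*(6) = -204
  (AB)[0][2] = (-14)*(2) + (-6)*(2) + (-2)*(12) = -64
  (AB)[1][0] = (3)*(-13) + (15)*(-6) + (3)*(-10) = -159
  (AB)[1][1] = (3)*(12) + (15)*(4) + (3)*(6) = 114
  (AB)[1][2] = (3)*(2) + (15)*(2) + (3)*(12) = 72
  (AB)[2][0] = (13)*(-13) + (-13)*(-6) + (-10)*(-10) = 9
  (AB)[2][1] = (13)*(12) + (-13)*(4) + (-10)*(6) = 44
  (AB)[2][2] = (13)*(2) + (-13)*(2) + (-10)*(12) = -120
AB =
[      238      -204       -64 ]
[     -159       114        72 ]
[        9        44      -120 ]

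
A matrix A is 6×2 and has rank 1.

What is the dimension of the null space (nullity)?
1

The rank-nullity theorem for an m×n matrix states:
rank(A) + nullity(A) = n (the number of columns).
Here n = 2 and rank(A) = 1, so nullity(A) = 2 - 1 = 1.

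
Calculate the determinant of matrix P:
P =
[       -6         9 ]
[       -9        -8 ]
det(P) = 129

For a 2×2 matrix [[a, b], [c, d]], det = a*d - b*c.
det(P) = (-6)*(-8) - (9)*(-9) = 48 + 81 = 129.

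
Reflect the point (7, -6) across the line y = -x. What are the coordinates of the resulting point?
(6, -7)

Reflection across line y = -x: (7, -6) → (6, -7)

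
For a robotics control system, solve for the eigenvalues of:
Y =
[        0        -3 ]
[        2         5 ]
λ = 2, 3

Solve det(Y - λI) = 0. For a 2×2 matrix the characteristic equation is λ² - (trace)λ + det = 0.
trace(Y) = a + d = 0 + 5 = 5.
det(Y) = a*d - b*c = (0)*(5) - (-3)*(2) = 0 + 6 = 6.
Characteristic equation: λ² - (5)λ + (6) = 0.
Discriminant = (5)² - 4*(6) = 25 - 24 = 1.
λ = (5 ± √1) / 2 = (5 ± 1) / 2 = 2, 3.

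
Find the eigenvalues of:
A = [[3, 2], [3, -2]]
λ = -3, 4

Solve det(A - λI) = 0. For a 2×2 matrix this is λ² - (trace)λ + det = 0.
trace(A) = 3 - 2 = 1.
det(A) = (3)*(-2) - (2)*(3) = -6 - 6 = -12.
Characteristic equation: λ² - (1)λ + (-12) = 0.
Discriminant: (1)² - 4*(-12) = 1 + 48 = 49.
Roots: λ = (1 ± √49) / 2 = -3, 4.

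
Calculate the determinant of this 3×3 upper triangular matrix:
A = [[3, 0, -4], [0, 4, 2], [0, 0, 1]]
12

The determinant of a triangular matrix is the product of its diagonal entries (the off-diagonal entries above the diagonal do not affect it).
det(A) = (3) * (4) * (1) = 12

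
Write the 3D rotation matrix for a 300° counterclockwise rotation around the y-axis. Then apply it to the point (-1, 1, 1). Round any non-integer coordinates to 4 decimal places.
R = [[1/2, 0, -√3/2], [0, 1, 0], [√3/2, 0, 1/2]]; R·(-1, 1, 1) = (-1.3660, 1.0000, -0.3660)

Rotation matrix for 300° around y-axis:
cos(300°) = 1/2, sin(300°) = -√3/2
R = [[1/2, 0, -√3/2], [0, 1, 0], [√3/2, 0, 1/2]]
Apply to (-1, 1, 1): R·[-1, 1, 1]ᵀ = (-1.3660, 1.0000, -0.3660)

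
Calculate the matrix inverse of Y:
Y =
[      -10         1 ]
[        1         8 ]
det(Y) = -81
Y⁻¹ =
[    -8/81      1/81 ]
[     1/81     10/81 ]

For a 2×2 matrix Y = [[a, b], [c, d]] with det(Y) ≠ 0, Y⁻¹ = (1/det(Y)) * [[d, -b], [-c, a]].
det(Y) = (-10)*(8) - (1)*(1) = -80 - 1 = -81.
Y⁻¹ = (1/-81) * [[8, -1], [-1, -10]].
Dividing each entry by -81 and reducing:
Y⁻¹ =
[    -8/81      1/81 ]
[     1/81     10/81 ]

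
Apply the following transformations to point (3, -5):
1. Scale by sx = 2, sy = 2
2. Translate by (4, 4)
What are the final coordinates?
(10, -6)

Step 1: Scale (3, -5) by (sx, sy) = (2, 2) → (6, -10)
Step 2: Translate by (4, 4) → (10, -6)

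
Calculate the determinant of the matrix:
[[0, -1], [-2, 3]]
-2

For a 2×2 matrix [[a, b], [c, d]], det = ad - bc
det = (0)(3) - (-1)(-2) = 0 - 2 = -2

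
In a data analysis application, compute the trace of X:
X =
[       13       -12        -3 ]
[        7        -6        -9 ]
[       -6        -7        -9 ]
tr(X) = 13 - 6 - 9 = -2

The trace of a square matrix is the sum of its diagonal entries.
Diagonal entries of X: X[0][0] = 13, X[1][1] = -6, X[2][2] = -9.
tr(X) = 13 - 6 - 9 = -2.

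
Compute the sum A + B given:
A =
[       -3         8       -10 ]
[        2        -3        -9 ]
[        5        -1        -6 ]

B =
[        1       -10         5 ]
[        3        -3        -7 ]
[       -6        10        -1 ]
A + B =
[       -2        -2        -5 ]
[        5        -6       -16 ]
[       -1         9        -7 ]

Matrix addition is elementwise: (A+B)[i][j] = A[i][j] + B[i][j].
  (A+B)[0][0] = (-3) + (1) = -2
  (A+B)[0][1] = (8) + (-10) = -2
  (A+B)[0][2] = (-10) + (5) = -5
  (A+B)[1][0] = (2) + (3) = 5
  (A+B)[1][1] = (-3) + (-3) = -6
  (A+B)[1][2] = (-9) + (-7) = -16
  (A+B)[2][0] = (5) + (-6) = -1
  (A+B)[2][1] = (-1) + (10) = 9
  (A+B)[2][2] = (-6) + (-1) = -7
A + B =
[       -2        -2        -5 ]
[        5        -6       -16 ]
[       -1         9        -7 ]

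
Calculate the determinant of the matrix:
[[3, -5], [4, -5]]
5

For a 2×2 matrix [[a, b], [c, d]], det = ad - bc
det = (3)(-5) - (-5)(4) = -15 - -20 = 5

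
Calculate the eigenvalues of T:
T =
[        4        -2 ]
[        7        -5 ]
λ = -3, 2

Solve det(T - λI) = 0. For a 2×2 matrix the characteristic equation is λ² - (trace)λ + det = 0.
trace(T) = a + d = 4 - 5 = -1.
det(T) = a*d - b*c = (4)*(-5) - (-2)*(7) = -20 + 14 = -6.
Characteristic equation: λ² - (-1)λ + (-6) = 0.
Discriminant = (-1)² - 4*(-6) = 1 + 24 = 25.
λ = (-1 ± √25) / 2 = (-1 ± 5) / 2 = -3, 2.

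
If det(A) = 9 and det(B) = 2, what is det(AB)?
18

Use the multiplicative property of determinants: det(AB) = det(A)*det(B).
det(AB) = (9)*(2) = 18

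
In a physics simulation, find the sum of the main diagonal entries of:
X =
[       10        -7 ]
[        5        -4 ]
tr(X) = 10 - 4 = 6

The trace of a square matrix is the sum of its diagonal entries.
Diagonal entries of X: X[0][0] = 10, X[1][1] = -4.
tr(X) = 10 - 4 = 6.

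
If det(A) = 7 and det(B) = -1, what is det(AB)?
-7

Use the multiplicative property of determinants: det(AB) = det(A)*det(B).
det(AB) = (7)*(-1) = -7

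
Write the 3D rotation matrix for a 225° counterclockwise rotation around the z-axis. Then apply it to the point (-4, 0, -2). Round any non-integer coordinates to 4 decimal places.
R = [[-√2/2, √2/2, 0], [-√2/2, -√2/2, 0], [0, 0, 1]]; R·(-4, 0, -2) = (2.8284, 2.8284, -2.0000)

Rotation matrix for 225° around z-axis:
cos(225°) = -√2/2, sin(225°) = -√2/2
R = [[-√2/2, √2/2, 0], [-√2/2, -√2/2, 0], [0, 0, 1]]
Apply to (-4, 0, -2): R·[-4, 0, -2]ᵀ = (2.8284, 2.8284, -2.0000)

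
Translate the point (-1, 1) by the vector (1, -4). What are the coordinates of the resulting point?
(0, -3)

Translation by (1, -4):
x' = -1 + 1 = 0
y' = 1 + -4 = -3
Homogeneous matrix: [[1, 0, 1], [0, 1, -4], [0, 0, 1]]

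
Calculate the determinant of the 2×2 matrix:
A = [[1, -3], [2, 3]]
9

For A = [[a, b], [c, d]], det(A) = a*d - b*c.
det(A) = (1)*(3) - (-3)*(2) = 3 - -6 = 9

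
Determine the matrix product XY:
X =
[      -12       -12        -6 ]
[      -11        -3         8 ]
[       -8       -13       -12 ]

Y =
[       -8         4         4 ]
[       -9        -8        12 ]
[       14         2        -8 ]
XY =
[      120        36      -144 ]
[      227        -4      -144 ]
[       13        48       -92 ]

Matrix multiplication: (XY)[i][j] = sum over k of X[i][k] * Y[k][j].
  (XY)[0][0] = (-12)*(-8) + (-12)*(-9) + (-6)*(14) = 120
  (XY)[0][1] = (-12)*(4) + (-12)*(-8) + (-6)*(2) = 36
  (XY)[0][2] = (-12)*(4) + (-12)*(12) + (-6)*(-8) = -144
  (XY)[1][0] = (-11)*(-8) + (-3)*(-9) + (8)*(14) = 227
  (XY)[1][1] = (-11)*(4) + (-3)*(-8) + (8)*(2) = -4
  (XY)[1][2] = (-11)*(4) + (-3)*(12) + (8)*(-8) = -144
  (XY)[2][0] = (-8)*(-8) + (-13)*(-9) + (-12)*(14) = 13
  (XY)[2][1] = (-8)*(4) + (-13)*(-8) + (-12)*(2) = 48
  (XY)[2][2] = (-8)*(4) + (-13)*(12) + (-12)*(-8) = -92
XY =
[      120        36      -144 ]
[      227        -4      -144 ]
[       13        48       -92 ]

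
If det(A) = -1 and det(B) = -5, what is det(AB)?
5

Use the multiplicative property of determinants: det(AB) = det(A)*det(B).
det(AB) = (-1)*(-5) = 5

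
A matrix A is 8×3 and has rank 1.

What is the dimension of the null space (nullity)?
2

The rank-nullity theorem for an m×n matrix states:
rank(A) + nullity(A) = n (the number of columns).
Here n = 3 and rank(A) = 1, so nullity(A) = 3 - 1 = 2.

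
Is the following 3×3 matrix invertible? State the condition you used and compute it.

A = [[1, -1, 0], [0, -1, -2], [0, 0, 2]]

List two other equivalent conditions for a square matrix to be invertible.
Yes, invertible; det(A) = -2 ≠ 0. Equivalent conditions: rank(A) = 3; Ax = 0 has only the trivial solution; 0 is not an eigenvalue; the columns of A are linearly independent.

To check invertibility, compute det(A).
The given matrix is triangular, so det(A) equals the product of its diagonal entries = -2 ≠ 0.
Since det(A) ≠ 0, A is invertible.
Equivalent conditions for a square matrix A to be invertible:
- rank(A) = 3 (full rank).
- The homogeneous system Ax = 0 has only the trivial solution x = 0.
- 0 is not an eigenvalue of A.
- The columns (equivalently rows) of A are linearly independent.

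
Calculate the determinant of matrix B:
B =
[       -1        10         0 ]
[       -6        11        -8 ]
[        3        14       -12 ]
det(B) = -940

Expand along row 0 (cofactor expansion): det(B) = a*(e*i - f*h) - b*(d*i - f*g) + c*(d*h - e*g), where the 3×3 is [[a, b, c], [d, e, f], [g, h, i]].
Minor M_00 = (11)*(-12) - (-8)*(14) = -132 + 112 = -20.
Minor M_01 = (-6)*(-12) - (-8)*(3) = 72 + 24 = 96.
Minor M_02 = (-6)*(14) - (11)*(3) = -84 - 33 = -117.
det(B) = (-1)*(-20) - (10)*(96) + (0)*(-117) = 20 - 960 + 0 = -940.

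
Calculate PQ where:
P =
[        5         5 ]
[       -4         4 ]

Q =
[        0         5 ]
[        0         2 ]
PQ =
[        0        35 ]
[        0       -12 ]

Matrix multiplication: (PQ)[i][j] = sum over k of P[i][k] * Q[k][j].
  (PQ)[0][0] = (5)*(0) + (5)*(0) = 0
  (PQ)[0][1] = (5)*(5) + (5)*(2) = 35
  (PQ)[1][0] = (-4)*(0) + (4)*(0) = 0
  (PQ)[1][1] = (-4)*(5) + (4)*(2) = -12
PQ =
[        0        35 ]
[        0       -12 ]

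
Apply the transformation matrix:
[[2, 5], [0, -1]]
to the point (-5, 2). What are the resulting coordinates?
(0, -2)

Matrix multiplication:
[[2, 5], [0, -1]] × [-5, 2]ᵀ
= [2×-5 + 5×2, 0×-5 + -1×2]ᵀ
= [0.0000, -2.0000]ᵀ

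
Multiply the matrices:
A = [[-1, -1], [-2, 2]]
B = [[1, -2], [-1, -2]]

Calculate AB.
[[0, 4], [-4, 0]]

Each entry (i,j) of AB = sum over k of A[i][k]*B[k][j].
(AB)[0][0] = (-1)*(1) + (-1)*(-1) = 0
(AB)[0][1] = (-1)*(-2) + (-1)*(-2) = 4
(AB)[1][0] = (-2)*(1) + (2)*(-1) = -4
(AB)[1][1] = (-2)*(-2) + (2)*(-2) = 0
AB = [[0, 4], [-4, 0]]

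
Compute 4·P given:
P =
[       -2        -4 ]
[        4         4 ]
4P =
[       -8       -16 ]
[       16        16 ]

Scalar multiplication is elementwise: (4P)[i][j] = 4 * P[i][j].
  (4P)[0][0] = 4 * (-2) = -8
  (4P)[0][1] = 4 * (-4) = -16
  (4P)[1][0] = 4 * (4) = 16
  (4P)[1][1] = 4 * (4) = 16
4P =
[       -8       -16 ]
[       16        16 ]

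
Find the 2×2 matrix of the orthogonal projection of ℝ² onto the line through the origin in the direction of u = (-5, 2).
[[25/29, -10/29], [-10/29, 4/29]]

The orthogonal projection onto the line spanned by a nonzero vector u = (a, b) has matrix P = (u uᵀ) / (uᵀ u) = (1/(a² + b²)) · [[a², ab], [ab, b²]].
Here u = (-5, 2), so a² + b² = 25 + 4 = 29.
P = (1/29) · [[25, -10], [-10, 4]] = [[25/29, -10/29], [-10/29, 4/29]].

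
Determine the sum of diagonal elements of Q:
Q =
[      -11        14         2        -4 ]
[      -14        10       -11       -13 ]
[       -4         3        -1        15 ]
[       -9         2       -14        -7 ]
tr(Q) = -11 + 10 - 1 - 7 = -9

The trace of a square matrix is the sum of its diagonal entries.
Diagonal entries of Q: Q[0][0] = -11, Q[1][1] = 10, Q[2][2] = -1, Q[3][3] = -7.
tr(Q) = -11 + 10 - 1 - 7 = -9.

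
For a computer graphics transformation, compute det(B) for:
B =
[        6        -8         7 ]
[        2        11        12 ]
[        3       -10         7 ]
det(B) = 635

Expand along row 0 (cofactor expansion): det(B) = a*(e*i - f*h) - b*(d*i - f*g) + c*(d*h - e*g), where the 3×3 is [[a, b, c], [d, e, f], [g, h, i]].
Minor M_00 = (11)*(7) - (12)*(-10) = 77 + 120 = 197.
Minor M_01 = (2)*(7) - (12)*(3) = 14 - 36 = -22.
Minor M_02 = (2)*(-10) - (11)*(3) = -20 - 33 = -53.
det(B) = (6)*(197) - (-8)*(-22) + (7)*(-53) = 1182 - 176 - 371 = 635.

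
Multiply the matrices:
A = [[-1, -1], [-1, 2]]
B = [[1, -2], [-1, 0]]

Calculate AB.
[[0, 2], [-3, 2]]

Each entry (i,j) of AB = sum over k of A[i][k]*B[k][j].
(AB)[0][0] = (-1)*(1) + (-1)*(-1) = 0
(AB)[0][1] = (-1)*(-2) + (-1)*(0) = 2
(AB)[1][0] = (-1)*(1) + (2)*(-1) = -3
(AB)[1][1] = (-1)*(-2) + (2)*(0) = 2
AB = [[0, 2], [-3, 2]]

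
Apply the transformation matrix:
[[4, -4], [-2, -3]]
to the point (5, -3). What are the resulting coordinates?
(32, -1)

Matrix multiplication:
[[4, -4], [-2, -3]] × [5, -3]ᵀ
= [4×5 + -4×-3, -2×5 + -3×-3]ᵀ
= [32.0000, -1.0000]ᵀ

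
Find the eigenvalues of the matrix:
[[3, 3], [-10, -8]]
λ = -3 and λ = -2

Characteristic equation: det(A - λI) = 0
λ² - (trace)λ + (det) = 0
λ² - (-5)λ + (6) = 0
λ² + 5λ + 6 = 0
Solving: λ = -3, -2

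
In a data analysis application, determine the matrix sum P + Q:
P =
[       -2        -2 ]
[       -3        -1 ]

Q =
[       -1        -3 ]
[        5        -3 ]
P + Q =
[       -3        -5 ]
[        2        -4 ]

Matrix addition is elementwise: (P+Q)[i][j] = P[i][j] + Q[i][j].
  (P+Q)[0][0] = (-2) + (-1) = -3
  (P+Q)[0][1] = (-2) + (-3) = -5
  (P+Q)[1][0] = (-3) + (5) = 2
  (P+Q)[1][1] = (-1) + (-3) = -4
P + Q =
[       -3        -5 ]
[        2        -4 ]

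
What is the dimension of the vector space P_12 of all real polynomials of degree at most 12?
Dimension = 13

A polynomial of degree at most 12 can be written as a₀ + a₁x + a₂x² + … + a_12x^12, with 13 free coefficients a₀, …, a_12.
The set {1, x, x², …, x^12} is a basis: it spans P_12 (every such polynomial is a linear combination of these) and is linearly independent (a polynomial is zero iff all its coefficients are zero).
Therefore dim(P_12) = 12 + 1 = 13.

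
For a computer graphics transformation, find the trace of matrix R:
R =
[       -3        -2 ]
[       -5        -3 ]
tr(R) = -3 - 3 = -6

The trace of a square matrix is the sum of its diagonal entries.
Diagonal entries of R: R[0][0] = -3, R[1][1] = -3.
tr(R) = -3 - 3 = -6.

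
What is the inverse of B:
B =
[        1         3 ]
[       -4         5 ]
det(B) = 17
B⁻¹ =
[     5/17     -3/17 ]
[     4/17      1/17 ]

For a 2×2 matrix B = [[a, b], [c, d]] with det(B) ≠ 0, B⁻¹ = (1/det(B)) * [[d, -b], [-c, a]].
det(B) = (1)*(5) - (3)*(-4) = 5 + 12 = 17.
B⁻¹ = (1/17) * [[5, -3], [4, 1]].
Dividing each entry by 17 and reducing:
B⁻¹ =
[     5/17     -3/17 ]
[     4/17      1/17 ]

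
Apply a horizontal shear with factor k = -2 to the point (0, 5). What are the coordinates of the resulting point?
(-10, 5)

Shear matrix for horizontal shear with factor k = -2:
[[1, -2], [0, 1]]
Result: (0, 5) → (-10, 5)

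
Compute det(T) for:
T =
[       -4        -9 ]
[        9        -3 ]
det(T) = 93

For a 2×2 matrix [[a, b], [c, d]], det = a*d - b*c.
det(T) = (-4)*(-3) - (-9)*(9) = 12 + 81 = 93.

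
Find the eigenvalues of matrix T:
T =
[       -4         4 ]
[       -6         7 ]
λ = -1, 4

Solve det(T - λI) = 0. For a 2×2 matrix the characteristic equation is λ² - (trace)λ + det = 0.
trace(T) = a + d = -4 + 7 = 3.
det(T) = a*d - b*c = (-4)*(7) - (4)*(-6) = -28 + 24 = -4.
Characteristic equation: λ² - (3)λ + (-4) = 0.
Discriminant = (3)² - 4*(-4) = 9 + 16 = 25.
λ = (3 ± √25) / 2 = (3 ± 5) / 2 = -1, 4.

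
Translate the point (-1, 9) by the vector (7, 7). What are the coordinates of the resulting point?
(6, 16)

Translation by (7, 7):
x' = -1 + 7 = 6
y' = 9 + 7 = 16
Homogeneous matrix: [[1, 0, 7], [0, 1, 7], [0, 0, 1]]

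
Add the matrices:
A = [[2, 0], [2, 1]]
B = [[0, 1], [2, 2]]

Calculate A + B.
[[2, 1], [4, 3]]

Add corresponding elements:
(2)+(0)=2
(0)+(1)=1
(2)+(2)=4
(1)+(2)=3
A + B = [[2, 1], [4, 3]]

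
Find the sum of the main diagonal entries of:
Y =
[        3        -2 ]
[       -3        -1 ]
tr(Y) = 3 - 1 = 2

The trace of a square matrix is the sum of its diagonal entries.
Diagonal entries of Y: Y[0][0] = 3, Y[1][1] = -1.
tr(Y) = 3 - 1 = 2.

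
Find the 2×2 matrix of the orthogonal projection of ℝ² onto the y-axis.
[[0, 0], [0, 1]]

The orthogonal projection onto the line spanned by a nonzero vector u = (a, b) has matrix P = (u uᵀ) / (uᵀ u) = (1/(a² + b²)) · [[a², ab], [ab, b²]].
Here u = (0, 1), so a² + b² = 0 + 1 = 1.
P = (1/1) · [[0, 0], [0, 1]] = [[0, 0], [0, 1]].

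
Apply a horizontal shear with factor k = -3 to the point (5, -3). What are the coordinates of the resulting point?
(14, -3)

Shear matrix for horizontal shear with factor k = -3:
[[1, -3], [0, 1]]
Result: (5, -3) → (14, -3)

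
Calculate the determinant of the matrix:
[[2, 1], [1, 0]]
-1

For a 2×2 matrix [[a, b], [c, d]], det = ad - bc
det = (2)(0) - (1)(1) = 0 - 1 = -1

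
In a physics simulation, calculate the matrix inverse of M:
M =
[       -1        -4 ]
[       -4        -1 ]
det(M) = -15
M⁻¹ =
[     1/15     -4/15 ]
[    -4/15      1/15 ]

For a 2×2 matrix M = [[a, b], [c, d]] with det(M) ≠ 0, M⁻¹ = (1/det(M)) * [[d, -b], [-c, a]].
det(M) = (-1)*(-1) - (-4)*(-4) = 1 - 16 = -15.
M⁻¹ = (1/-15) * [[-1, 4], [4, -1]].
Dividing each entry by -15 and reducing:
M⁻¹ =
[     1/15     -4/15 ]
[    -4/15      1/15 ]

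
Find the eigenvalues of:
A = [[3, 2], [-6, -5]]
λ = -3, 1

Solve det(A - λI) = 0. For a 2×2 matrix this is λ² - (trace)λ + det = 0.
trace(A) = 3 - 5 = -2.
det(A) = (3)*(-5) - (2)*(-6) = -15 + 12 = -3.
Characteristic equation: λ² - (-2)λ + (-3) = 0.
Discriminant: (-2)² - 4*(-3) = 4 + 12 = 16.
Roots: λ = (-2 ± √16) / 2 = -3, 1.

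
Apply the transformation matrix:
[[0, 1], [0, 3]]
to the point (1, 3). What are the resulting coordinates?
(3, 9)

Matrix multiplication:
[[0, 1], [0, 3]] × [1, 3]ᵀ
= [0×1 + 1×3, 0×1 + 3×3]ᵀ
= [3.0000, 9.0000]ᵀ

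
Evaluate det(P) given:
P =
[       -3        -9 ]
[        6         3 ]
det(P) = 45

For a 2×2 matrix [[a, b], [c, d]], det = a*d - b*c.
det(P) = (-3)*(3) - (-9)*(6) = -9 + 54 = 45.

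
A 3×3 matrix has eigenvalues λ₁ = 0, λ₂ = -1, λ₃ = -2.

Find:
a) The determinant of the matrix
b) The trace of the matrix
det = 0, trace = -3

Two standard eigenvalue identities:
- det(A) equals the product of the eigenvalues (counted with multiplicity).
- trace(A) equals the sum of the eigenvalues.
det(A) = (0)*(-1)*(-2) = 0.
trace(A) = 0 - 1 - 2 = -3.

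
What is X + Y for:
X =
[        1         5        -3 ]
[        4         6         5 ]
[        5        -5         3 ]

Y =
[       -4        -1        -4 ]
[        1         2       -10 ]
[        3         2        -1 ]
X + Y =
[       -3         4        -7 ]
[        5         8        -5 ]
[        8        -3         2 ]

Matrix addition is elementwise: (X+Y)[i][j] = X[i][j] + Y[i][j].
  (X+Y)[0][0] = (1) + (-4) = -3
  (X+Y)[0][1] = (5) + (-1) = 4
  (X+Y)[0][2] = (-3) + (-4) = -7
  (X+Y)[1][0] = (4) + (1) = 5
  (X+Y)[1][1] = (6) + (2) = 8
  (X+Y)[1][2] = (5) + (-10) = -5
  (X+Y)[2][0] = (5) + (3) = 8
  (X+Y)[2][1] = (-5) + (2) = -3
  (X+Y)[2][2] = (3) + (-1) = 2
X + Y =
[       -3         4        -7 ]
[        5         8        -5 ]
[        8        -3         2 ]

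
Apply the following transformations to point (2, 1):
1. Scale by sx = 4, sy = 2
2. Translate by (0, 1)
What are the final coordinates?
(8, 3)

Step 1: Scale (2, 1) by (sx, sy) = (4, 2) → (8, 2)
Step 2: Translate by (0, 1) → (8, 3)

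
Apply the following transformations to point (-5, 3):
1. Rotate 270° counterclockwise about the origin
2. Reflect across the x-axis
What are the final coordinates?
(3, -5)

Step 1: Rotate 270° → (3, 5)
Step 2: Reflect across the x-axis → (3, -5)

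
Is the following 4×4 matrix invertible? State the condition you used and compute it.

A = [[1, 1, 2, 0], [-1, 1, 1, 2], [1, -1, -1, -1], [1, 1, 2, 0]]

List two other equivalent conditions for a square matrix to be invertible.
No, not invertible; det(A) = 0 (two rows are equal, so the rows are linearly dependent). Equivalent conditions (failing for this A): rank(A) < 4; Ax = 0 has non-trivial solutions; 0 is an eigenvalue; the columns are linearly dependent.

To check invertibility, compute det(A).
In this matrix, row 0 and the last row are identical, so one row is a scalar multiple of another and the rows are linearly dependent.
A matrix with linearly dependent rows has det = 0 and is not invertible.
Equivalent failed conditions:
- rank(A) < 4.
- Ax = 0 has non-trivial solutions.
- 0 is an eigenvalue.
- The columns are linearly dependent.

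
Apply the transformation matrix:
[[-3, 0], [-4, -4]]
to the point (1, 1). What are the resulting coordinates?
(-3, -8)

Matrix multiplication:
[[-3, 0], [-4, -4]] × [1, 1]ᵀ
= [-3×1 + 0×1, -4×1 + -4×1]ᵀ
= [-3.0000, -8.0000]ᵀ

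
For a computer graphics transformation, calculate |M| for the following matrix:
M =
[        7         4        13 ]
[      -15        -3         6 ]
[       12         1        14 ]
det(M) = 1065

Expand along row 0 (cofactor expansion): det(M) = a*(e*i - f*h) - b*(d*i - f*g) + c*(d*h - e*g), where the 3×3 is [[a, b, c], [d, e, f], [g, h, i]].
Minor M_00 = (-3)*(14) - (6)*(1) = -42 - 6 = -48.
Minor M_01 = (-15)*(14) - (6)*(12) = -210 - 72 = -282.
Minor M_02 = (-15)*(1) - (-3)*(12) = -15 + 36 = 21.
det(M) = (7)*(-48) - (4)*(-282) + (13)*(21) = -336 + 1128 + 273 = 1065.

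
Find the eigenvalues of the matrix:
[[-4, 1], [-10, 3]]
λ = -2 and λ = 1

Characteristic equation: det(A - λI) = 0
λ² - (trace)λ + (det) = 0
λ² - (-1)λ + (-2) = 0
λ² + 1λ - 2 = 0
Solving: λ = -2, 1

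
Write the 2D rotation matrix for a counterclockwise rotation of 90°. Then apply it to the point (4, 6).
R = [[0, -1], [1, 0]]; R·(4, 6) = (-6, 4)

Rotation matrix formula: R(θ) = [[cos θ, -sin θ], [sin θ, cos θ]]
For θ = 90°:
cos(90°) = 0
sin(90°) = 1
R = [[0, -1], [1, 0]]
Apply to (4, 6): [0·4 + (-1)·6, 1·4 + 0·6] = (-6, 4)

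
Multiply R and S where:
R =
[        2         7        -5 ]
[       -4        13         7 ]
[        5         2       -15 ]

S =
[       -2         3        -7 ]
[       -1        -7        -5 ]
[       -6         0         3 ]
RS =
[       19       -43       -64 ]
[      -47      -103       -16 ]
[       78         1       -90 ]

Matrix multiplication: (RS)[i][j] = sum over k of R[i][k] * S[k][j].
  (RS)[0][0] = (2)*(-2) + (7)*(-1) + (-5)*(-6) = 19
  (RS)[0][1] = (2)*(3) + (7)*(-7) + (-5)*(0) = -43
  (RS)[0][2] = (2)*(-7) + (7)*(-5) + (-5)*(3) = -64
  (RS)[1][0] = (-4)*(-2) + (13)*(-1) + (7)*(-6) = -47
  (RS)[1][1] = (-4)*(3) + (13)*(-7) + (7)*(0) = -103
  (RS)[1][2] = (-4)*(-7) + (13)*(-5) + (7)*(3) = -16
  (RS)[2][0] = (5)*(-2) + (2)*(-1) + (-15)*(-6) = 78
  (RS)[2][1] = (5)*(3) + (2)*(-7) + (-15)*(0) = 1
  (RS)[2][2] = (5)*(-7) + (2)*(-5) + (-15)*(3) = -90
RS =
[       19       -43       -64 ]
[      -47      -103       -16 ]
[       78         1       -90 ]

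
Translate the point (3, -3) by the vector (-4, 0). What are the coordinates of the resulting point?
(-1, -3)

Translation by (-4, 0):
x' = 3 + -4 = -1
y' = -3 + 0 = -3
Homogeneous matrix: [[1, 0, -4], [0, 1, 0], [0, 0, 1]]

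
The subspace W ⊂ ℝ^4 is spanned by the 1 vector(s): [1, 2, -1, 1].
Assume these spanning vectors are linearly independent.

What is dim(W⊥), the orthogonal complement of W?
dim(W⊥) = 3

For any subspace W of ℝ^n, dim(W) + dim(W⊥) = n (the whole-space dimension).
Here the given 1 vectors are linearly independent, so dim(W) = 1.
Thus dim(W⊥) = n - dim(W) = 4 - 1 = 3.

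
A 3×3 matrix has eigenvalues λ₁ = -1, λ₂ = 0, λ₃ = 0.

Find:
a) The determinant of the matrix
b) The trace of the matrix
det = 0, trace = -1

Two standard eigenvalue identities:
- det(A) equals the product of the eigenvalues (counted with multiplicity).
- trace(A) equals the sum of the eigenvalues.
det(A) = (-1)*(0)*(0) = 0.
trace(A) = -1 + 0 + 0 = -1.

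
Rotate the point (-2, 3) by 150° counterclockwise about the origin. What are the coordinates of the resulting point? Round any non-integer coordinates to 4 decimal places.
(0.2321, -3.5981)

Rotation matrix R(θ) = [[cos θ, -sin θ], [sin θ, cos θ]]; for θ = 150°:
R = [[-√3/2, -1/2], [1/2, -√3/2]]
Result: R × [-2, 3]ᵀ = [-√3/2·-2 + (-1/2)·3, 1/2·-2 + (-√3/2)·3]ᵀ = (0.2321, -3.5981)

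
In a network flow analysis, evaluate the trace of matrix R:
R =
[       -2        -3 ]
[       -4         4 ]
tr(R) = -2 + 4 = 2

The trace of a square matrix is the sum of its diagonal entries.
Diagonal entries of R: R[0][0] = -2, R[1][1] = 4.
tr(R) = -2 + 4 = 2.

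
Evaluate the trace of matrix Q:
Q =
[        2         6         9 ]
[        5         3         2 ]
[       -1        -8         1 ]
tr(Q) = 2 + 3 + 1 = 6

The trace of a square matrix is the sum of its diagonal entries.
Diagonal entries of Q: Q[0][0] = 2, Q[1][1] = 3, Q[2][2] = 1.
tr(Q) = 2 + 3 + 1 = 6.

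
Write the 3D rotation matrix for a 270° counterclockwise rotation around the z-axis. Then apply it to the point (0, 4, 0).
R = [[0, 1, 0], [-1, 0, 0], [0, 0, 1]]; R·(0, 4, 0) = (4, 0, 0)

Rotation matrix for 270° around z-axis:
cos(270°) = 0, sin(270°) = -1
R = [[0, 1, 0], [-1, 0, 0], [0, 0, 1]]
Apply to (0, 4, 0): R·[0, 4, 0]ᵀ = (4, 0, 0)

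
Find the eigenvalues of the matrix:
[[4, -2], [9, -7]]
λ = -5 and λ = 2

Characteristic equation: det(A - λI) = 0
λ² - (trace)λ + (det) = 0
λ² - (-3)λ + (-10) = 0
λ² + 3λ - 10 = 0
Solving: λ = -5, 2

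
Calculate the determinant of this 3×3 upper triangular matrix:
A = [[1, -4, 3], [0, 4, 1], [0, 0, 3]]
12

The determinant of a triangular matrix is the product of its diagonal entries (the off-diagonal entries above the diagonal do not affect it).
det(A) = (1) * (4) * (3) = 12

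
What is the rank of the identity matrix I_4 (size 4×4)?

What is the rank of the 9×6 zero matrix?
rank(I_4) = 4, rank(0) = 0

The identity I_4 has 4 columns that are the standard basis vectors e_1, …, e_4. These are linearly independent, so all 4 columns are pivots and rank(I_4) = 4.
The 9×6 zero matrix has every entry zero, so every row is the zero row and there are no pivots; rank(0) = 0.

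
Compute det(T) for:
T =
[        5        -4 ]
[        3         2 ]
det(T) = 22

For a 2×2 matrix [[a, b], [c, d]], det = a*d - b*c.
det(T) = (5)*(2) - (-4)*(3) = 10 + 12 = 22.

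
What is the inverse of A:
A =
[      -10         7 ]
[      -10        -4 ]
det(A) = 110
A⁻¹ =
[    -2/55    -7/110 ]
[     1/11     -1/11 ]

For a 2×2 matrix A = [[a, b], [c, d]] with det(A) ≠ 0, A⁻¹ = (1/det(A)) * [[d, -b], [-c, a]].
det(A) = (-10)*(-4) - (7)*(-10) = 40 + 70 = 110.
A⁻¹ = (1/110) * [[-4, -7], [10, -10]].
Dividing each entry by 110 and reducing:
A⁻¹ =
[    -2/55    -7/110 ]
[     1/11     -1/11 ]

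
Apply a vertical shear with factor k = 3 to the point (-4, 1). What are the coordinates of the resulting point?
(-4, -11)

Shear matrix for vertical shear with factor k = 3:
[[1, 0], [3, 1]]
Result: (-4, 1) → (-4, -11)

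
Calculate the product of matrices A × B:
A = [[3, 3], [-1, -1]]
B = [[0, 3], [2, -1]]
[[6, 6], [-2, -2]]

Matrix multiplication:
C[0][0] = 3×0 + 3×2 = 6
C[0][1] = 3×3 + 3×-1 = 6
C[1][0] = -1×0 + -1×2 = -2
C[1][1] = -1×3 + -1×-1 = -2
Result: [[6, 6], [-2, -2]]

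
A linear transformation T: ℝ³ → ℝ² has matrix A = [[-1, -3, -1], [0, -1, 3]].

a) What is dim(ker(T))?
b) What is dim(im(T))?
dim(ker) = 1, dim(im) = 2

The two rows are not scalar multiples of one another (no single k satisfies row 2 = k × row 1), so they are linearly independent.
Thus rank(A) = 2.
dim(im(T)) = rank(A) = 2.
By the rank-nullity theorem applied to T: ℝ³ → ℝ², rank(A) + nullity(A) = 3 (the domain dimension), so dim(ker(T)) = 3 - 2 = 1.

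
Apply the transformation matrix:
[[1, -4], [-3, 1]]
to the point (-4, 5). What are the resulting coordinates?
(-24, 17)

Matrix multiplication:
[[1, -4], [-3, 1]] × [-4, 5]ᵀ
= [1×-4 + -4×5, -3×-4 + 1×5]ᵀ
= [-24.0000, 17.0000]ᵀ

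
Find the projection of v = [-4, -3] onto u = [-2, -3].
[-34/13, -51/13]

The projection of v onto u is proj_u(v) = ((v·u) / (u·u)) · u.
v·u = (-4)*(-2) + (-3)*(-3) = 17.
u·u = (-2)*(-2) + (-3)*(-3) = 13.
coefficient = 17 / 13 = 17/13.
proj_u(v) = 17/13 · [-2, -3] = [-34/13, -51/13].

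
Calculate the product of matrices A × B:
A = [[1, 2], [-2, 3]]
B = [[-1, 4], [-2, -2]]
[[-5, 0], [-4, -14]]

Matrix multiplication:
C[0][0] = 1×-1 + 2×-2 = -5
C[0][1] = 1×4 + 2×-2 = 0
C[1][0] = -2×-1 + 3×-2 = -4
C[1][1] = -2×4 + 3×-2 = -14
Result: [[-5, 0], [-4, -14]]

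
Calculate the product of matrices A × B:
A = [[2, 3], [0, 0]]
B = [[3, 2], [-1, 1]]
[[3, 7], [0, 0]]

Matrix multiplication:
C[0][0] = 2×3 + 3×-1 = 3
C[0][1] = 2×2 + 3×1 = 7
C[1][0] = 0×3 + 0×-1 = 0
C[1][1] = 0×2 + 0×1 = 0
Result: [[3, 7], [0, 0]]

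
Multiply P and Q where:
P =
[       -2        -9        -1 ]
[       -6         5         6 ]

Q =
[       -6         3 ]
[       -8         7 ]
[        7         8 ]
PQ =
[       77       -77 ]
[       38        65 ]

Matrix multiplication: (PQ)[i][j] = sum over k of P[i][k] * Q[k][j].
  (PQ)[0][0] = (-2)*(-6) + (-9)*(-8) + (-1)*(7) = 77
  (PQ)[0][1] = (-2)*(3) + (-9)*(7) + (-1)*(8) = -77
  (PQ)[1][0] = (-6)*(-6) + (5)*(-8) + (6)*(7) = 38
  (PQ)[1][1] = (-6)*(3) + (5)*(7) + (6)*(8) = 65
PQ =
[       77       -77 ]
[       38        65 ]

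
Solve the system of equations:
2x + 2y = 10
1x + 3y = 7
x = 4, y = 1

Use elimination (row reduction):
Equation 1: 2x + 2y = 10.
Equation 2: 1x + 3y = 7.
Multiply Eq1 by 1 and Eq2 by 2: 2x + 2y = 10;  2x + 6y = 14.
Subtract: (4)y = 4, so y = 1.
Back-substitute into Eq1: 2x + 2*(1) = 10, so x = 4.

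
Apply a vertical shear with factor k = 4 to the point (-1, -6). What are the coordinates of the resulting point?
(-1, -10)

Shear matrix for vertical shear with factor k = 4:
[[1, 0], [4, 1]]
Result: (-1, -6) → (-1, -10)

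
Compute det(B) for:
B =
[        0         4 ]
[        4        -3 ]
det(B) = -16

For a 2×2 matrix [[a, b], [c, d]], det = a*d - b*c.
det(B) = (0)*(-3) - (4)*(4) = 0 - 16 = -16.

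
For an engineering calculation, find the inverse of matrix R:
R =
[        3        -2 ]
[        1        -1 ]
det(R) = -1
R⁻¹ =
[        1        -2 ]
[        1        -3 ]

For a 2×2 matrix R = [[a, b], [c, d]] with det(R) ≠ 0, R⁻¹ = (1/det(R)) * [[d, -b], [-c, a]].
det(R) = (3)*(-1) - (-2)*(1) = -3 + 2 = -1.
R⁻¹ = (1/-1) * [[-1, 2], [-1, 3]].
Dividing each entry by -1 and reducing:
R⁻¹ =
[        1        -2 ]
[        1        -3 ]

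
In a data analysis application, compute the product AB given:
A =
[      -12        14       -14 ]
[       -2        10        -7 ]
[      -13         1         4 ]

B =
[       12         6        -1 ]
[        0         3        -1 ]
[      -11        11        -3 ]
AB =
[       10      -184        40 ]
[       53       -59        13 ]
[     -200       -31         0 ]

Matrix multiplication: (AB)[i][j] = sum over k of A[i][k] * B[k][j].
  (AB)[0][0] = (-12)*(12) + (14)*(0) + (-14)*(-11) = 10
  (AB)[0][1] = (-12)*(6) + (14)*(3) + (-14)*(11) = -184
  (AB)[0][2] = (-12)*(-1) + (14)*(-1) + (-14)*(-3) = 40
  (AB)[1][0] = (-2)*(12) + (10)*(0) + (-7)*(-11) = 53
  (AB)[1][1] = (-2)*(6) + (10)*(3) + (-7)*(11) = -59
  (AB)[1][2] = (-2)*(-1) + (10)*(-1) + (-7)*(-3) = 13
  (AB)[2][0] = (-13)*(12) + (1)*(0) + (4)*(-11) = -200
  (AB)[2][1] = (-13)*(6) + (1)*(3) + (4)*(11) = -31
  (AB)[2][2] = (-13)*(-1) + (1)*(-1) + (4)*(-3) = 0
AB =
[       10      -184        40 ]
[       53       -59        13 ]
[     -200       -31         0 ]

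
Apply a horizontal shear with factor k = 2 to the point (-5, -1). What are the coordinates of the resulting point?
(-7, -1)

Shear matrix for horizontal shear with factor k = 2:
[[1, 2], [0, 1]]
Result: (-5, -1) → (-7, -1)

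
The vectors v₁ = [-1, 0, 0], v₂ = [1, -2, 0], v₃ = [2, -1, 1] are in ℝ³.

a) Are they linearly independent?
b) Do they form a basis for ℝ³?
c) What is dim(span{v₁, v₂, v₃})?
Yes independent, yes basis, dim = 3

Stack v₁, v₂, v₃ as rows of a 3×3 matrix.
[[-1, 0, 0]; [1, -2, 0]; [2, -1, 1]] is already lower triangular with nonzero diagonal entries (-1, -2, 1), so its determinant is the product of the diagonal entries, det = (-1)·(-2)·(1) = 2 ≠ 0, and the rows are linearly independent.
Three linearly independent vectors in ℝ³ form a basis for ℝ³, so dim(span{v₁,v₂,v₃}) = 3.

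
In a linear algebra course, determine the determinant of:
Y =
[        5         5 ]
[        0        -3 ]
det(Y) = -15

For a 2×2 matrix [[a, b], [c, d]], det = a*d - b*c.
det(Y) = (5)*(-3) - (5)*(0) = -15 - 0 = -15.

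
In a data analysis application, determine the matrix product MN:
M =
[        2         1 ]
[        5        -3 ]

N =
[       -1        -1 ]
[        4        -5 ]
MN =
[        2        -7 ]
[      -17        10 ]

Matrix multiplication: (MN)[i][j] = sum over k of M[i][k] * N[k][j].
  (MN)[0][0] = (2)*(-1) + (1)*(4) = 2
  (MN)[0][1] = (2)*(-1) + (1)*(-5) = -7
  (MN)[1][0] = (5)*(-1) + (-3)*(4) = -17
  (MN)[1][1] = (5)*(-1) + (-3)*(-5) = 10
MN =
[        2        -7 ]
[      -17        10 ]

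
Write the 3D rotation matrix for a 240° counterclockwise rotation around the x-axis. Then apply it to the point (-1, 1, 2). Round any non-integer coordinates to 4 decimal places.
R = [[1, 0, 0], [0, -1/2, √3/2], [0, -√3/2, -1/2]]; R·(-1, 1, 2) = (-1.0000, 1.2321, -1.8660)

Rotation matrix for 240° around x-axis:
cos(240°) = -1/2, sin(240°) = -√3/2
R = [[1, 0, 0], [0, -1/2, √3/2], [0, -√3/2, -1/2]]
Apply to (-1, 1, 2): R·[-1, 1, 2]ᵀ = (-1.0000, 1.2321, -1.8660)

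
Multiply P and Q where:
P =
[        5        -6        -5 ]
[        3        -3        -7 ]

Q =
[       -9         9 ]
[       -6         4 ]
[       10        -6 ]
PQ =
[      -59        51 ]
[      -79        57 ]

Matrix multiplication: (PQ)[i][j] = sum over k of P[i][k] * Q[k][j].
  (PQ)[0][0] = (5)*(-9) + (-6)*(-6) + (-5)*(10) = -59
  (PQ)[0][1] = (5)*(9) + (-6)*(4) + (-5)*(-6) = 51
  (PQ)[1][0] = (3)*(-9) + (-3)*(-6) + (-7)*(10) = -79
  (PQ)[1][1] = (3)*(9) + (-3)*(4) + (-7)*(-6) = 57
PQ =
[      -59        51 ]
[      -79        57 ]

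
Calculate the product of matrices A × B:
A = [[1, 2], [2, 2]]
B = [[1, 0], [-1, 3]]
[[-1, 6], [0, 6]]

Matrix multiplication:
C[0][0] = 1×1 + 2×-1 = -1
C[0][1] = 1×0 + 2×3 = 6
C[1][0] = 2×1 + 2×-1 = 0
C[1][1] = 2×0 + 2×3 = 6
Result: [[-1, 6], [0, 6]]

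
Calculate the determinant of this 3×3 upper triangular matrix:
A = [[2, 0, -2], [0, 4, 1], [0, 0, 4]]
32

The determinant of a triangular matrix is the product of its diagonal entries (the off-diagonal entries above the diagonal do not affect it).
det(A) = (2) * (4) * (4) = 32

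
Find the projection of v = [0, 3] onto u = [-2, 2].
[-3/2, 3/2]

The projection of v onto u is proj_u(v) = ((v·u) / (u·u)) · u.
v·u = (0)*(-2) + (3)*(2) = 6.
u·u = (-2)*(-2) + (2)*(2) = 8.
coefficient = 6 / 8 = 3/4.
proj_u(v) = 3/4 · [-2, 2] = [-3/2, 3/2].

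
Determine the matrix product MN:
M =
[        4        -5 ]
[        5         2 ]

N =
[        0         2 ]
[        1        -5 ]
MN =
[       -5        33 ]
[        2         0 ]

Matrix multiplication: (MN)[i][j] = sum over k of M[i][k] * N[k][j].
  (MN)[0][0] = (4)*(0) + (-5)*(1) = -5
  (MN)[0][1] = (4)*(2) + (-5)*(-5) = 33
  (MN)[1][0] = (5)*(0) + (2)*(1) = 2
  (MN)[1][1] = (5)*(2) + (2)*(-5) = 0
MN =
[       -5        33 ]
[        2         0 ]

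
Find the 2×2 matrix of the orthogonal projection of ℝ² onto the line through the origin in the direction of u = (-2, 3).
[[4/13, -6/13], [-6/13, 9/13]]

The orthogonal projection onto the line spanned by a nonzero vector u = (a, b) has matrix P = (u uᵀ) / (uᵀ u) = (1/(a² + b²)) · [[a², ab], [ab, b²]].
Here u = (-2, 3), so a² + b² = 4 + 9 = 13.
P = (1/13) · [[4, -6], [-6, 9]] = [[4/13, -6/13], [-6/13, 9/13]].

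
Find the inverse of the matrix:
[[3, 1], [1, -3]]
[[3/10, 1/10], [1/10, -3/10]]

For [[a,b],[c,d]], inverse = (1/det)·[[d,-b],[-c,a]]
det = 3·-3 - 1·1 = -10
Inverse = (1/-10)·[[-3, -1], [-1, 3]]
        = [[3/10, 1/10], [1/10, -3/10]]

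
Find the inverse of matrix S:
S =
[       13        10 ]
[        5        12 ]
det(S) = 106
S⁻¹ =
[     6/53     -5/53 ]
[   -5/106    13/106 ]

For a 2×2 matrix S = [[a, b], [c, d]] with det(S) ≠ 0, S⁻¹ = (1/det(S)) * [[d, -b], [-c, a]].
det(S) = (13)*(12) - (10)*(5) = 156 - 50 = 106.
S⁻¹ = (1/106) * [[12, -10], [-5, 13]].
Dividing each entry by 106 and reducing:
S⁻¹ =
[     6/53     -5/53 ]
[   -5/106    13/106 ]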